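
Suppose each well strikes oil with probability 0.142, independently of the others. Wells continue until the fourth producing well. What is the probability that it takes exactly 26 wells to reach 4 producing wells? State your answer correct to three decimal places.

Y = trial on which the fourth success occurs; negative binomial, r=4, p=0.142.
P(Y=26) = C(25,3) · p^4 · (1−p)^22
= 2300 · 0.00040659 · 0.034413 = 0.03218

0.032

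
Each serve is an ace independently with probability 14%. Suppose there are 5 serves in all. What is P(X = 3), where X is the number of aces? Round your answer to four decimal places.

0.0203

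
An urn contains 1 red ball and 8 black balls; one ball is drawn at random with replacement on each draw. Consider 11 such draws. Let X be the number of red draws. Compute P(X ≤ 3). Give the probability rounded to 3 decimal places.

0.974

X ~ Binomial(11, 0.111111); P(X ≤ 3) = Σ C(11,k) p^k (1−p)^(11−k) over k:
  k=0: C(11,0)·0.111111^0·0.888889^11 = 0.27373
  k=1: C(11,1)·0.111111^1·0.888889^10 = 0.37638
  k=2: C(11,2)·0.111111^2·0.888889^9 = 0.23524
  k=3: C(11,3)·0.111111^3·0.888889^8 = 0.08821
Total = 0.97356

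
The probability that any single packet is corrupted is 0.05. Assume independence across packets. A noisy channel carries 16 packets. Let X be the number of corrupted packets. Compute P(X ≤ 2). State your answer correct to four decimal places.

X ~ Binomial(16, 0.05); P(X ≤ 2) = Σ C(16,k) p^k (1−p)^(16−k) over k:
  k=0: C(16,0)·0.05^0·0.95^16 = 0.440127
  k=1: C(16,1)·0.05^1·0.95^15 = 0.370633
  k=2: C(16,2)·0.05^2·0.95^14 = 0.146302
Total = 0.957062

0.9571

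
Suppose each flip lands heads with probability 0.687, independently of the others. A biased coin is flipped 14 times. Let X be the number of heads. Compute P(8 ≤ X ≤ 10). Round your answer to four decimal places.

X ~ Binomial(14, 0.687); P(8 ≤ X ≤ 10) = Σ C(14,k) p^k (1−p)^(14−k) over k:
  k=8: C(14,8)·0.687^8·0.313^6 = 0.140112
  k=9: C(14,9)·0.687^9·0.313^5 = 0.205020
  k=10: C(14,10)·0.687^10·0.313^4 = 0.224998
Total = 0.570130

0.5701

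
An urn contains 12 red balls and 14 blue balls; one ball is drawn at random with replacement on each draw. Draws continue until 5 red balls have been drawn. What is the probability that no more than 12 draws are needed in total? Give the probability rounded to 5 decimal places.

0.72344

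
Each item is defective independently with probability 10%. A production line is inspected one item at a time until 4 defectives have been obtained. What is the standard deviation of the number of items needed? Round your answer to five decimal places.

18.97367

Y = total items until the fourth success; negative binomial with r=4, p=0.10.
SD(Y) = √[r(1−p)/p²] = √(360.0000000) = 18.9736660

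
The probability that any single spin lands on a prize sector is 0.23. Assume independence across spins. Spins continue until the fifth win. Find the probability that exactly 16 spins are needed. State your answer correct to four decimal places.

Y = trial on which the fifth success occurs; negative binomial, r=5, p=0.23.
P(Y=16) = C(15,4) · p^5 · (1−p)^11
= 1365 · 0.00064363 · 0.056415 = 0.049564

0.0496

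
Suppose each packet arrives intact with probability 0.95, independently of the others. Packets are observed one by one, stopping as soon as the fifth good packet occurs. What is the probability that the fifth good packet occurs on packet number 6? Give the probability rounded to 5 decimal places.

0.19345

Y = trial on which the fifth success occurs; negative binomial, r=5, p=0.95.
P(Y=6) = C(5,4) · p^5 · (1−p)^1
= 5 · 0.77378 · 0.05 = 0.1934452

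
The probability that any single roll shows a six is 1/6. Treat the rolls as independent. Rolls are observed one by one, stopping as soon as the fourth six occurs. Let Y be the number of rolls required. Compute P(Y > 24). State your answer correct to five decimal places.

0.41551

Needing more than 24 rolls ⇔ fewer than 4 successes in the first 24. With X ~ Binomial(24, 0.166667), P(Y > 24) = P(X ≤ 3).
  k=0: C(24,0)·0.166667^0·0.833333^24 = 0.0125791
  k=1: C(24,1)·0.166667^1·0.833333^23 = 0.0603798
  k=2: C(24,2)·0.166667^2·0.833333^22 = 0.1388734
  k=3: C(24,3)·0.166667^3·0.833333^21 = 0.2036810
P(X ≤ 3) = 0.4155133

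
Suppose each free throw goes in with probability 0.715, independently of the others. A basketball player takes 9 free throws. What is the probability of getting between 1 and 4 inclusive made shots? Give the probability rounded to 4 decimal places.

X ~ Binomial(9, 0.715); P(1 ≤ X ≤ 4) = Σ C(9,k) p^k (1−p)^(9−k) over k:
  k=1: C(9,1)·0.715^1·0.285^8 = 0.000280
  k=2: C(9,2)·0.715^2·0.285^7 = 0.002811
  k=3: C(9,3)·0.715^3·0.285^6 = 0.016454
  k=4: C(9,4)·0.715^4·0.285^5 = 0.061918
Total = 0.081463

0.0815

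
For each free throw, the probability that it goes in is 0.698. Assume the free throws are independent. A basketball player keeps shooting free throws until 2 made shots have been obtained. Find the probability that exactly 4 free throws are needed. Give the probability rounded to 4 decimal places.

0.1333

Y = trial on which the second success occurs; negative binomial, r=2, p=0.698.
P(Y=4) = C(3,1) · p^2 · (1−p)^2
= 3 · 0.4872 · 0.091204 = 0.133305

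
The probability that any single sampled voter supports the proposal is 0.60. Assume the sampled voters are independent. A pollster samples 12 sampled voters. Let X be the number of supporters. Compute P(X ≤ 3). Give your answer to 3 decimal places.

X ~ Binomial(12, 0.60); P(X ≤ 3) = Σ C(12,k) p^k (1−p)^(12−k) over k:
  k=0: C(12,0)·0.60^0·0.40^12 = 0.00002
  k=1: C(12,1)·0.60^1·0.40^11 = 0.00030
  k=2: C(12,2)·0.60^2·0.40^10 = 0.00249
  k=3: C(12,3)·0.60^3·0.40^9 = 0.01246
Total = 0.01527

0.015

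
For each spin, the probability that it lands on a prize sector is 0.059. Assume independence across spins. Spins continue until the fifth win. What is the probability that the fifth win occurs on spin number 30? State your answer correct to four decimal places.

0.0037

Y = trial on which the fifth success occurs; negative binomial, r=5, p=0.059.
P(Y=30) = C(29,4) · p^5 · (1−p)^25
= 23751 · 7.1492e-07 · 0.21865 = 0.003713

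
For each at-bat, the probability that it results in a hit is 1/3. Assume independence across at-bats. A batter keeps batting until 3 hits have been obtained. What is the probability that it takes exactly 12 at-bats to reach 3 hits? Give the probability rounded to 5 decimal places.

Y = trial on which the third success occurs; negative binomial, r=3, p=0.333333.
P(Y=12) = C(11,2) · p^3 · (1−p)^9
= 55 · 0.037037 · 0.026012 = 0.0529880

0.05299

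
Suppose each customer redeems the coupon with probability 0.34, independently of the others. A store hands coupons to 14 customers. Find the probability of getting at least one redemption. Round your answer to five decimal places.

0.99702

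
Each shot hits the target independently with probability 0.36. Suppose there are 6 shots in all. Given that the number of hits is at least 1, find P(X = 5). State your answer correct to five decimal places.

0.02493

X ~ Binomial(6, 0.36). Want P(X=5 | X≥1) = P(X=5) / P(X≥1).
P(X=5) = C(6,5)·0.36^5·0.64^1 = 0.0232190
P(X≥1) = 1 − 0.0687195 = 0.9312805
Ratio = 0.0232190 / 0.9312805 = 0.0249323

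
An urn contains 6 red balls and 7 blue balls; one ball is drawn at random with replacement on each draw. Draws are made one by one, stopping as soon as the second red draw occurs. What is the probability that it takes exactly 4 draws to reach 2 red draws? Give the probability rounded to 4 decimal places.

Y = trial on which the second success occurs; negative binomial, r=2, p=0.461538.
P(Y=4) = C(3,1) · p^2 · (1−p)^2
= 3 · 0.21302 · 0.28994 = 0.185288

0.1853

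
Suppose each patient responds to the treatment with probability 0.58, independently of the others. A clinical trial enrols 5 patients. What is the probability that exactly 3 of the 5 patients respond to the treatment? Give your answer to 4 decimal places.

0.3442

X ~ Binomial(n=5, p=0.58).
P(X=3) = C(5,3) · p^3 · (1−p)^2
= 10 · 0.19511 · 0.1764 = 0.344178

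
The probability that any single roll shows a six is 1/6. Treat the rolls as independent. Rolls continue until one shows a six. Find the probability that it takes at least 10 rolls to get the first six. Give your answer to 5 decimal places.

Y = number of rolls to the first success; geometric, p = 0.166667.
P(Y > 9) = P(first 9 all fail) = (1−p)^9 = 0.1938067

0.19381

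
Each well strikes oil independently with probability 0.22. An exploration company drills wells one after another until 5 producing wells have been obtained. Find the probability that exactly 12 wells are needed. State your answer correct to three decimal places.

0.030

Y = trial on which the fifth success occurs; negative binomial, r=5, p=0.22.
P(Y=12) = C(11,4) · p^5 · (1−p)^7
= 330 · 0.00051536 · 0.17566 = 0.02987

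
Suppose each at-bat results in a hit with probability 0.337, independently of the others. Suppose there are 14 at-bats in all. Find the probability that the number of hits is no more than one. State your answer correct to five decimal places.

0.02574

X ~ Binomial(14, 0.337); P(X ≤ 1) = Σ C(14,k) p^k (1−p)^(14−k) over k:
  k=0: C(14,0)·0.337^0·0.663^14 = 0.0031710
  k=1: C(14,1)·0.337^1·0.663^13 = 0.0225649
Total = 0.0257359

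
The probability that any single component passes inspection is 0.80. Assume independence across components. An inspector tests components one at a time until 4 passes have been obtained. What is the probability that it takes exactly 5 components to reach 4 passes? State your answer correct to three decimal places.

Y = trial on which the fourth success occurs; negative binomial, r=4, p=0.80.
P(Y=5) = C(4,3) · p^4 · (1−p)^1
= 4 · 0.4096 · 0.2 = 0.32768

0.328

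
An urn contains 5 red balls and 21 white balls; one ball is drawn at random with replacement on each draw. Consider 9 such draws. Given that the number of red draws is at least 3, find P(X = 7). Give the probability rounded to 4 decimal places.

0.0009

X ~ Binomial(9, 0.192308). Want P(X=7 | X≥3) = P(X=7) / P(X≥3).
P(X=7) = C(9,7)·0.192308^7·0.807692^2 = 0.000228
P(X≥3) = 1 − 0.146290 − 0.313478 − 0.298550 = 0.241682
Ratio = 0.000228 / 0.241682 = 0.000945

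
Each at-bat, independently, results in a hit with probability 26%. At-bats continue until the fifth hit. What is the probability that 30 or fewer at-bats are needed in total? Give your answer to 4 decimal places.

0.9213

Finishing within 30 at-bats ⇔ at least 5 successes in the first 30. With X ~ Binomial(30, 0.26), P(Y ≤ 30) = 1 − P(X ≤ 4).
  k=0: C(30,0)·0.26^0·0.74^30 = 0.000119
  k=1: C(30,1)·0.26^1·0.74^29 = 0.001258
  k=2: C(30,2)·0.26^2·0.74^28 = 0.006411
  k=3: C(30,3)·0.26^3·0.74^27 = 0.021023
  k=4: C(30,4)·0.26^4·0.74^26 = 0.049859
1 − 0.078672 = 0.921328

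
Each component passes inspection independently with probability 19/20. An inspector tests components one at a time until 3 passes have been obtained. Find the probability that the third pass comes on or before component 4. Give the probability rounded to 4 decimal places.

0.9860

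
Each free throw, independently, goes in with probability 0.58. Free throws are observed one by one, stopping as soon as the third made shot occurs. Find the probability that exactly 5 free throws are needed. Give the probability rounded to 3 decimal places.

0.207

Y = trial on which the third success occurs; negative binomial, r=3, p=0.58.
P(Y=5) = C(4,2) · p^3 · (1−p)^2
= 6 · 0.19511 · 0.1764 = 0.20651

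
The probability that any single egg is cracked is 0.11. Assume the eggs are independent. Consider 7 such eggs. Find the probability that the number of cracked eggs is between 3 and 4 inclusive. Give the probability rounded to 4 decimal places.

X ~ Binomial(7, 0.11); P(3 ≤ X ≤ 4) = Σ C(7,k) p^k (1−p)^(7−k) over k:
  k=3: C(7,3)·0.11^3·0.89^4 = 0.029228
  k=4: C(7,4)·0.11^4·0.89^3 = 0.003613
Total = 0.032841

0.0328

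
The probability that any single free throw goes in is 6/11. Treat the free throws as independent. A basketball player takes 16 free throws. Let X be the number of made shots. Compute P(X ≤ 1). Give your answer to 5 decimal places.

0.00007

X ~ Binomial(16, 0.545455); P(X ≤ 1) = Σ C(16,k) p^k (1−p)^(16−k) over k:
  k=0: C(16,0)·0.545455^0·0.454545^16 = 0.0000033
  k=1: C(16,1)·0.545455^1·0.454545^15 = 0.0000638
Total = 0.0000671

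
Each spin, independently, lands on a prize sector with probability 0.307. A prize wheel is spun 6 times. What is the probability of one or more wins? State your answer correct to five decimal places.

0.88924

P(at least one) = 1 − P(none) = 1 − (1 − 0.307)^6
= 1 − 0.1107642 = 0.8892358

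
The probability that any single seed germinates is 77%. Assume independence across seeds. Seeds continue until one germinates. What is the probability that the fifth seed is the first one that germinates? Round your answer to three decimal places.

0.002

Geometric (trials to first success), p = 0.77.
P(Y = 5) = (1−p)^4 · p = 0.0027984 · 0.77 = 0.00215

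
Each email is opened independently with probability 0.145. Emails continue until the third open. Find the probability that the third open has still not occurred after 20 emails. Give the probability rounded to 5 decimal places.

0.42958

Needing more than 20 emails ⇔ fewer than 3 successes in the first 20. With X ~ Binomial(20, 0.145), P(Y > 20) = P(X ≤ 2).
  k=0: C(20,0)·0.145^0·0.855^20 = 0.0435835
  k=1: C(20,1)·0.145^1·0.855^19 = 0.1478271
  k=2: C(20,2)·0.145^2·0.855^18 = 0.2381659
P(X ≤ 2) = 0.4295766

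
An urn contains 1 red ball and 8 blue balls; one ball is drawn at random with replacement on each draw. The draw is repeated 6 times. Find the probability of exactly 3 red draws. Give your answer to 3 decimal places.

0.019

X ~ Binomial(n=6, p=0.111111).
P(X=3) = C(6,3) · p^3 · (1−p)^3
= 20 · 0.0013717 · 0.70233 = 0.01927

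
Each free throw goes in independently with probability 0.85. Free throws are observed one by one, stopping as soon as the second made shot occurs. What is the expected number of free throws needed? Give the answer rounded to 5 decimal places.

2.35294

Y = total free throws until the second success; negative binomial with r=2, p=0.85.
E[Y] = r / p = 2 / 0.85 = 2.3529412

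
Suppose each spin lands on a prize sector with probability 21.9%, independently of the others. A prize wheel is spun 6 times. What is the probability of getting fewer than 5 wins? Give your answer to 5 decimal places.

X ~ Binomial(6, 0.219); P(X ≤ 4) = Σ C(6,k) p^k (1−p)^(6−k) over k:
  k=0: C(6,0)·0.219^0·0.781^6 = 0.2269375
  k=1: C(6,1)·0.219^1·0.781^5 = 0.3818128
  k=2: C(6,2)·0.219^2·0.781^4 = 0.2676601
  k=3: C(6,3)·0.219^3·0.781^3 = 0.1000727
  k=4: C(6,4)·0.219^4·0.781^2 = 0.0210460
Total = 0.9975291

0.99753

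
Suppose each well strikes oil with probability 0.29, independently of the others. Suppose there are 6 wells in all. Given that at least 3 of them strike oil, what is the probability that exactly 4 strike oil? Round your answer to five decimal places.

X ~ Binomial(6, 0.29). Want P(X=4 | X≥3) = P(X=4) / P(X≥3).
P(X=4) = C(6,4)·0.29^4·0.71^2 = 0.0534811
P(X≥3) = 1 − 0.1281003 − 0.3139359 − 0.3205684 = 0.2373955
Ratio = 0.0534811 / 0.2373955 = 0.2252825

0.22528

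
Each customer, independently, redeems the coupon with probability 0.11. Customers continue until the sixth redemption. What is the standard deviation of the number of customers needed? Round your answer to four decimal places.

Y = total customers until the sixth success; negative binomial with r=6, p=0.11.
SD(Y) = √[r(1−p)/p²] = √(441.322314) = 21.007673

21.0077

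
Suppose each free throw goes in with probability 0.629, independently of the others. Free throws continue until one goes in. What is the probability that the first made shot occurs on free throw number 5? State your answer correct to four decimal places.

Geometric (trials to first success), p = 0.629.
P(Y = 5) = (1−p)^4 · p = 0.018945 · 0.629 = 0.011916

0.0119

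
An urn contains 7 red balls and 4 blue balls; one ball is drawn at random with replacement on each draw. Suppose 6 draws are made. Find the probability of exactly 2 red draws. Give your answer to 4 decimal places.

X ~ Binomial(n=6, p=0.636364).
P(X=2) = C(6,2) · p^2 · (1−p)^4
= 15 · 0.40496 · 0.017485 = 0.106211

0.1062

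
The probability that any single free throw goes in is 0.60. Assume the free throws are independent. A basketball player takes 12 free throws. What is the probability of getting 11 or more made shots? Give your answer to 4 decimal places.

0.0196

X ~ Binomial(12, 0.60); P(X ≥ 11) = Σ C(12,k) p^k (1−p)^(12−k) over k:
  k=11: C(12,11)·0.60^11·0.40^1 = 0.017414
  k=12: C(12,12)·0.60^12·0.40^0 = 0.002177
Total = 0.019591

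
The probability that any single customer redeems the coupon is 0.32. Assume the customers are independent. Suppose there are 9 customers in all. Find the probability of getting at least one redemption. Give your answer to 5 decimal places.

0.96891

P(at least one) = 1 − P(none) = 1 − (1 − 0.32)^9
= 1 − 0.0310871 = 0.9689129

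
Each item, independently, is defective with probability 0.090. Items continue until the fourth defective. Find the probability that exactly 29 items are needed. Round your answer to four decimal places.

0.0203

Y = trial on which the fourth success occurs; negative binomial, r=4, p=0.09.
P(Y=29) = C(28,3) · p^4 · (1−p)^25
= 3276 · 6.561e-05 · 0.094631 = 0.020340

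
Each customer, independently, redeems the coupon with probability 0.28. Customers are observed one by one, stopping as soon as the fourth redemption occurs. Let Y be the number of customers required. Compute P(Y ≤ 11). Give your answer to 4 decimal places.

0.3719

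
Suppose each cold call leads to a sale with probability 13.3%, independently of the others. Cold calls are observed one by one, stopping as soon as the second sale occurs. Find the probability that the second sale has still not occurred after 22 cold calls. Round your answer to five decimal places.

0.18940

Needing more than 22 cold calls ⇔ fewer than 2 successes in the first 22. With X ~ Binomial(22, 0.133), P(Y > 22) = P(X ≤ 1).
  k=0: C(22,0)·0.133^0·0.867^22 = 0.0432932
  k=1: C(22,1)·0.133^1·0.867^21 = 0.1461085
P(X ≤ 1) = 0.1894017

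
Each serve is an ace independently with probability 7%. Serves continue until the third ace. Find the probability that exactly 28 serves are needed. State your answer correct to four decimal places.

Y = trial on which the third success occurs; negative binomial, r=3, p=0.07.
P(Y=28) = C(27,2) · p^3 · (1−p)^25
= 351 · 0.000343 · 0.16296 = 0.019619

0.0196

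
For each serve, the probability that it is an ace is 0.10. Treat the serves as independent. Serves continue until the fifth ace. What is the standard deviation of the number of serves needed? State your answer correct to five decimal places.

21.21320

Y = total serves until the fifth success; negative binomial with r=5, p=0.10.
SD(Y) = √[r(1−p)/p²] = √(450.0000000) = 21.2132034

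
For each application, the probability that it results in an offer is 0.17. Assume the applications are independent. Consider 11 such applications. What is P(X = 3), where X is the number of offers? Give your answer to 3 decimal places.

X ~ Binomial(n=11, p=0.17).
P(X=3) = C(11,3) · p^3 · (1−p)^8
= 165 · 0.004913 · 0.22523 = 0.18258

0.183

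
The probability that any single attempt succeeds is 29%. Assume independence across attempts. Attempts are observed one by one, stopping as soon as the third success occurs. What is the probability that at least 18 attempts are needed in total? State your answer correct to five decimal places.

0.09069

Needing more than 17 attempts ⇔ fewer than 3 successes in the first 17. With X ~ Binomial(17, 0.29), P(Y > 17) = P(X ≤ 2).
  k=0: C(17,0)·0.29^0·0.71^17 = 0.0029607
  k=1: C(17,1)·0.29^1·0.71^16 = 0.0205580
  k=2: C(17,2)·0.29^2·0.71^15 = 0.0671754
P(X ≤ 2) = 0.0906940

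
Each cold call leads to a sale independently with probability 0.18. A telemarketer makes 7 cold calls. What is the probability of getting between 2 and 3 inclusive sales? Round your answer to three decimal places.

0.345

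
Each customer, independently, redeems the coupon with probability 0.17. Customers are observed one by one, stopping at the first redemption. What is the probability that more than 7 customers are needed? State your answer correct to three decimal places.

Y = number of customers to the first success; geometric, p = 0.17.
P(Y > 7) = P(first 7 all fail) = (1−p)^7 = 0.27136

0.271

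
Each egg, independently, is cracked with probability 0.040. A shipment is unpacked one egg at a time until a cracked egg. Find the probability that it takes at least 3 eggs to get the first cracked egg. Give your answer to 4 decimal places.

Y = number of eggs to the first success; geometric, p = 0.04.
P(Y > 2) = P(first 2 all fail) = (1−p)^2 = 0.921600

0.9216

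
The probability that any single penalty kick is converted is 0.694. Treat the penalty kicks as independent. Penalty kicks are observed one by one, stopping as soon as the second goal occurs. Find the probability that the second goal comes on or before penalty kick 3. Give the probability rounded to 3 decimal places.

0.776

Finishing within 3 penalty kicks ⇔ at least 2 successes in the first 3. With X ~ Binomial(3, 0.694), P(Y ≤ 3) = 1 − P(X ≤ 1).
  k=0: C(3,0)·0.694^0·0.306^3 = 0.02865
  k=1: C(3,1)·0.694^1·0.306^2 = 0.19495
1 − 0.22360 = 0.77640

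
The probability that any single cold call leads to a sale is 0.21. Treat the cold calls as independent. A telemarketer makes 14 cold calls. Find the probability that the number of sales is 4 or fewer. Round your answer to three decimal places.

0.848

X ~ Binomial(14, 0.21); P(X ≤ 4) = Σ C(14,k) p^k (1−p)^(14−k) over k:
  k=0: C(14,0)·0.21^0·0.79^14 = 0.03688
  k=1: C(14,1)·0.21^1·0.79^13 = 0.13725
  k=2: C(14,2)·0.21^2·0.79^12 = 0.23714
  k=3: C(14,3)·0.21^3·0.79^11 = 0.25215
  k=4: C(14,4)·0.21^4·0.79^10 = 0.18432
Total = 0.84774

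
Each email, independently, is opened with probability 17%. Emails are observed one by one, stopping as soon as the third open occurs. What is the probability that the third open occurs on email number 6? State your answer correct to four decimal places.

0.0281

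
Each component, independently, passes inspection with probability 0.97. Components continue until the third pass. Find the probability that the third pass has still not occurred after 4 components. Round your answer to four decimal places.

0.0052

Needing more than 4 components ⇔ fewer than 3 successes in the first 4. With X ~ Binomial(4, 0.97), P(Y > 4) = P(X ≤ 2).
  k=0: C(4,0)·0.97^0·0.03^4 = 0.000001
  k=1: C(4,1)·0.97^1·0.03^3 = 0.000105
  k=2: C(4,2)·0.97^2·0.03^2 = 0.005081
P(X ≤ 2) = 0.005186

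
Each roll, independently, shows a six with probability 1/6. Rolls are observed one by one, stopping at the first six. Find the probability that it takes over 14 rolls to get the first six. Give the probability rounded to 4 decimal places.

Y = number of rolls to the first success; geometric, p = 0.166667.
P(Y > 14) = P(first 14 all fail) = (1−p)^14 = 0.077887

0.0779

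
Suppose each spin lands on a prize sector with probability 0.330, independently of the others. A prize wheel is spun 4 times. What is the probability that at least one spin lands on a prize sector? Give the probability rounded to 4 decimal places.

0.7985

P(at least one) = 1 − P(none) = 1 − (1 − 0.33)^4
= 1 − 0.201511 = 0.798489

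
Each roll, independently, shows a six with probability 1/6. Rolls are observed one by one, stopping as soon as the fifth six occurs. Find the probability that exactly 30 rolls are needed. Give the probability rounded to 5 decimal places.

Y = trial on which the fifth success occurs; negative binomial, r=5, p=0.166667.
P(Y=30) = C(29,4) · p^5 · (1−p)^25
= 23751 · 0.0001286 · 0.010483 = 0.0320180

0.03202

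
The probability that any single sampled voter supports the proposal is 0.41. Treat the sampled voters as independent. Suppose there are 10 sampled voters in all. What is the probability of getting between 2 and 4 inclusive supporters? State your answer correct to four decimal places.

0.5672

X ~ Binomial(10, 0.41); P(2 ≤ X ≤ 4) = Σ C(10,k) p^k (1−p)^(10−k) over k:
  k=2: C(10,2)·0.41^2·0.59^8 = 0.111070
  k=3: C(10,3)·0.41^3·0.59^7 = 0.205824
  k=4: C(10,4)·0.41^4·0.59^6 = 0.250303
Total = 0.567198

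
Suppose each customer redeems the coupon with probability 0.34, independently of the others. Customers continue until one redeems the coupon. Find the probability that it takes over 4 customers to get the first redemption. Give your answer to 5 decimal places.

0.18975

Y = number of customers to the first success; geometric, p = 0.34.
P(Y > 4) = P(first 4 all fail) = (1−p)^4 = 0.1897474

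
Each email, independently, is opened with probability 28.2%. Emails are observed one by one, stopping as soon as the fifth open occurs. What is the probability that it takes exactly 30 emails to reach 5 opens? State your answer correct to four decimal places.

Y = trial on which the fifth success occurs; negative binomial, r=5, p=0.282.
P(Y=30) = C(29,4) · p^5 · (1−p)^25
= 23751 · 0.0017834 · 0.00025299 = 0.010716

0.0107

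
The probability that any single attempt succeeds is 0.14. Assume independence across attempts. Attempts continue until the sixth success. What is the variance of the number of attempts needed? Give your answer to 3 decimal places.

263.265

Y = total attempts until the sixth success; negative binomial with r=6, p=0.14.
Var(Y) = r(1−p)/p² = 6·0.86 / 0.14² = 263.26531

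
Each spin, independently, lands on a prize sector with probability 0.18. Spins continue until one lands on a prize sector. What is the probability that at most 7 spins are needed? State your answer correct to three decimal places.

0.751

Y = number of spins to the first success; geometric, p = 0.18.
P(Y ≤ 7) = 1 − (1−p)^7 = 1 − 0.24929 = 0.75071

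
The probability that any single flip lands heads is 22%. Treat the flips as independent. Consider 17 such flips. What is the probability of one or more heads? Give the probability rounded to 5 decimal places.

0.98536

P(at least one) = 1 − P(none) = 1 − (1 − 0.22)^17
= 1 − 0.0146423 = 0.9853577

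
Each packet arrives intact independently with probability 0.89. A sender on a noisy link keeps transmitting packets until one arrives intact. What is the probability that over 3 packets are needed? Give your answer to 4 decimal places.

0.0013

Y = number of packets to the first success; geometric, p = 0.89.
P(Y > 3) = P(first 3 all fail) = (1−p)^3 = 0.001331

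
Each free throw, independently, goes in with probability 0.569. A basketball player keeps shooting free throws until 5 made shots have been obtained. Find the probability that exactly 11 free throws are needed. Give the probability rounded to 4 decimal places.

0.0803

Y = trial on which the fifth success occurs; negative binomial, r=5, p=0.569.
P(Y=11) = C(10,4) · p^5 · (1−p)^6
= 210 · 0.059643 · 0.0064101 = 0.080287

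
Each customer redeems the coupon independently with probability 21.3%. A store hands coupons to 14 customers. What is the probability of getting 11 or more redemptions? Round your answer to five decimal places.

0.00001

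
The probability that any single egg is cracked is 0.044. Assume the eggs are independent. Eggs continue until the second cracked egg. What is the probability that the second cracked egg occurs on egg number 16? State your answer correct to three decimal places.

Y = trial on which the second success occurs; negative binomial, r=2, p=0.044.
P(Y=16) = C(15,1) · p^2 · (1−p)^14
= 15 · 0.001936 · 0.53261 = 0.01547

0.015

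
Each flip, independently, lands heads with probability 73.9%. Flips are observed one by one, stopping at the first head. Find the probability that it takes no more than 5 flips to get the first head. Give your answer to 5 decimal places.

0.99879

Y = number of flips to the first success; geometric, p = 0.739.
P(Y ≤ 5) = 1 − (1−p)^5 = 1 − 0.0012112 = 0.9987888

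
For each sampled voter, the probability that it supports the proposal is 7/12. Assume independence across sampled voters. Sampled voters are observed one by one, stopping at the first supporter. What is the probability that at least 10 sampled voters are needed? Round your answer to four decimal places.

Y = number of sampled voters to the first success; geometric, p = 0.583333.
P(Y > 9) = P(first 9 all fail) = (1−p)^9 = 0.000379

0.0004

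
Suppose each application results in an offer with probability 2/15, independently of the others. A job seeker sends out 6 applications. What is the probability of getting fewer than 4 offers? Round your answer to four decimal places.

0.9962

X ~ Binomial(6, 0.133333); P(X ≤ 3) = Σ C(6,k) p^k (1−p)^(6−k) over k:
  k=0: C(6,0)·0.133333^0·0.866667^6 = 0.423753
  k=1: C(6,1)·0.133333^1·0.866667^5 = 0.391156
  k=2: C(6,2)·0.133333^2·0.866667^4 = 0.150445
  k=3: C(6,3)·0.133333^3·0.866667^3 = 0.030860
Total = 0.996214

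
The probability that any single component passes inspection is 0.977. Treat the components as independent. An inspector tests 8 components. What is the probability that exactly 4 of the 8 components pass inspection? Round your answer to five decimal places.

0.00002

X ~ Binomial(n=8, p=0.977).
P(X=4) = C(8,4) · p^4 · (1−p)^4
= 70 · 0.91113 · 2.7984e-07 = 0.0000178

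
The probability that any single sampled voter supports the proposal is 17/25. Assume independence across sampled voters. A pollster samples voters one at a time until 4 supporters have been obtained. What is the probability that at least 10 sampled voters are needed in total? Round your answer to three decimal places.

0.035

Needing more than 9 sampled voters ⇔ fewer than 4 successes in the first 9. With X ~ Binomial(9, 0.68), P(Y > 9) = P(X ≤ 3).
  k=0: C(9,0)·0.68^0·0.32^9 = 0.00004
  k=1: C(9,1)·0.68^1·0.32^8 = 0.00067
  k=2: C(9,2)·0.68^2·0.32^7 = 0.00572
  k=3: C(9,3)·0.68^3·0.32^6 = 0.02836
P(X ≤ 3) = 0.03479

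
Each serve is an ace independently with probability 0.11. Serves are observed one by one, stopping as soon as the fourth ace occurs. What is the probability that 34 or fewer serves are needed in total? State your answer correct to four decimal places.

0.5231

Finishing within 34 serves ⇔ at least 4 successes in the first 34. With X ~ Binomial(34, 0.11), P(Y ≤ 34) = 1 − P(X ≤ 3).
  k=0: C(34,0)·0.11^0·0.89^34 = 0.019022
  k=1: C(34,1)·0.11^1·0.89^33 = 0.079936
  k=2: C(34,2)·0.11^2·0.89^32 = 0.163015
  k=3: C(34,3)·0.11^3·0.89^31 = 0.214912
1 − 0.476885 = 0.523115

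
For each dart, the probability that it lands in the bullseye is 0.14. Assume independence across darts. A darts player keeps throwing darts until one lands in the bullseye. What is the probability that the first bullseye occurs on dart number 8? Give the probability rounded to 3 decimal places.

Geometric (trials to first success), p = 0.14.
P(Y = 8) = (1−p)^7 · p = 0.34793 · 0.14 = 0.04871

0.049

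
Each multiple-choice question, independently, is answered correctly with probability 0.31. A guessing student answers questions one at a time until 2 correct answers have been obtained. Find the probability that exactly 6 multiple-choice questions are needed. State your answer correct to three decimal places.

Y = trial on which the second success occurs; negative binomial, r=2, p=0.31.
P(Y=6) = C(5,1) · p^2 · (1−p)^4
= 5 · 0.0961 · 0.22667 = 0.10892

0.109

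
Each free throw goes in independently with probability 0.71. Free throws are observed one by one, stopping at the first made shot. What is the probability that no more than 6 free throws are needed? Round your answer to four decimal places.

Y = number of free throws to the first success; geometric, p = 0.71.
P(Y ≤ 6) = 1 − (1−p)^6 = 1 − 0.000595 = 0.999405

0.9994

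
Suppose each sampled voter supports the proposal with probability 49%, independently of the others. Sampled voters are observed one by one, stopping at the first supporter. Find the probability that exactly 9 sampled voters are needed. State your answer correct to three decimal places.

0.002

Geometric (trials to first success), p = 0.49.
P(Y = 9) = (1−p)^8 · p = 0.0045768 · 0.49 = 0.00224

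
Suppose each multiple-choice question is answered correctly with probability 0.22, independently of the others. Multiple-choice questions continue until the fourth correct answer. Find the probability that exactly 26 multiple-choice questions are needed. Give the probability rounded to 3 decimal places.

Y = trial on which the fourth success occurs; negative binomial, r=4, p=0.22.
P(Y=26) = C(25,3) · p^4 · (1−p)^22
= 2300 · 0.0023426 · 0.0042275 = 0.02278

0.023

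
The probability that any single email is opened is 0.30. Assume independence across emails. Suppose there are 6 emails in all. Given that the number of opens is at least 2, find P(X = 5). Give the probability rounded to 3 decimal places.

X ~ Binomial(6, 0.30). Want P(X=5 | X≥2) = P(X=5) / P(X≥2).
P(X=5) = C(6,5)·0.30^5·0.70^1 = 0.01021
P(X≥2) = 1 − 0.11765 − 0.30253 = 0.57983
Ratio = 0.01021 / 0.57983 = 0.01760

0.018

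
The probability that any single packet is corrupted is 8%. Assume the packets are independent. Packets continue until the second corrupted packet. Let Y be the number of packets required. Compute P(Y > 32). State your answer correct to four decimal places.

0.2624

Needing more than 32 packets ⇔ fewer than 2 successes in the first 32. With X ~ Binomial(32, 0.08), P(Y > 32) = P(X ≤ 1).
  k=0: C(32,0)·0.08^0·0.92^32 = 0.069376
  k=1: C(32,1)·0.08^1·0.92^31 = 0.193047
P(X ≤ 1) = 0.262423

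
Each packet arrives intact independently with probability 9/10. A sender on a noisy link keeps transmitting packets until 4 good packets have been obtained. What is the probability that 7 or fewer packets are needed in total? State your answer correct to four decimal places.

0.9973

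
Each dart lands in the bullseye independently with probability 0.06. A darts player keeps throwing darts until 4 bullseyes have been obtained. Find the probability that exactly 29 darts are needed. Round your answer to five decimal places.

Y = trial on which the fourth success occurs; negative binomial, r=4, p=0.06.
P(Y=29) = C(28,3) · p^4 · (1−p)^25
= 3276 · 1.296e-05 · 0.21291 = 0.0090395

0.00904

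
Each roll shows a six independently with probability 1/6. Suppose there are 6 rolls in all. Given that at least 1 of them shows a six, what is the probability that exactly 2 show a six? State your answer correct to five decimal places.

0.30212

X ~ Binomial(6, 0.166667). Want P(X=2 | X≥1) = P(X=2) / P(X≥1).
P(X=2) = C(6,2)·0.166667^2·0.833333^4 = 0.2009388
P(X≥1) = 1 − 0.3348980 = 0.6651020
Ratio = 0.2009388 / 0.6651020 = 0.3021172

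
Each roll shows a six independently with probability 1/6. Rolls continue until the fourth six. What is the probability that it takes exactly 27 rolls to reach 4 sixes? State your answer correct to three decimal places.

0.030

Y = trial on which the fourth success occurs; negative binomial, r=4, p=0.166667.
P(Y=27) = C(26,3) · p^4 · (1−p)^23
= 2600 · 0.0007716 · 0.015095 = 0.03028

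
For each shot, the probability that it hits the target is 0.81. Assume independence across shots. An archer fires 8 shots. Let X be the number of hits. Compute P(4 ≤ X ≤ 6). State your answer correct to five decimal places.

0.45868

X ~ Binomial(8, 0.81); P(4 ≤ X ≤ 6) = Σ C(8,k) p^k (1−p)^(8−k) over k:
  k=4: C(8,4)·0.81^4·0.19^4 = 0.0392692
  k=5: C(8,5)·0.81^5·0.19^3 = 0.1339288
  k=6: C(8,6)·0.81^6·0.19^2 = 0.2854798
Total = 0.4586778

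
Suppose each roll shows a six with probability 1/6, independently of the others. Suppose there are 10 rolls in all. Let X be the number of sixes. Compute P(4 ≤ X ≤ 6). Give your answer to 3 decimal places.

0.069

X ~ Binomial(10, 0.166667); P(4 ≤ X ≤ 6) = Σ C(10,k) p^k (1−p)^(10−k) over k:
  k=4: C(10,4)·0.166667^4·0.833333^6 = 0.05427
  k=5: C(10,5)·0.166667^5·0.833333^5 = 0.01302
  k=6: C(10,6)·0.166667^6·0.833333^4 = 0.00217
Total = 0.06946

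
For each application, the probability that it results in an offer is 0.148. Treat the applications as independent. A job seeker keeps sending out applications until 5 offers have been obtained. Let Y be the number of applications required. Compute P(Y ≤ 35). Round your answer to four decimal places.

0.6066

Finishing within 35 applications ⇔ at least 5 successes in the first 35. With X ~ Binomial(35, 0.148), P(Y ≤ 35) = 1 − P(X ≤ 4).
  k=0: C(35,0)·0.148^0·0.852^35 = 0.003676
  k=1: C(35,1)·0.148^1·0.852^34 = 0.022350
  k=2: C(35,2)·0.148^2·0.852^33 = 0.066000
  k=3: C(35,3)·0.148^3·0.852^32 = 0.126114
  k=4: C(35,4)·0.148^4·0.852^31 = 0.175256
1 − 0.393396 = 0.606604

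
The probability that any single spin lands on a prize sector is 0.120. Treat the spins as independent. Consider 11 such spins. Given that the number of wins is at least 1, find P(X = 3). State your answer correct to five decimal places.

0.13583

X ~ Binomial(11, 0.12). Want P(X=3 | X≥1) = P(X=3) / P(X≥1).
P(X=3) = C(11,3)·0.12^3·0.88^8 = 0.1025390
P(X≥1) = 1 − 0.2450809 = 0.7549191
Ratio = 0.1025390 / 0.7549191 = 0.1358278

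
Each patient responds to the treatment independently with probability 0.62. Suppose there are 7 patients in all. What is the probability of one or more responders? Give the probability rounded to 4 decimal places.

0.9989

P(at least one) = 1 − P(none) = 1 − (1 − 0.62)^7
= 1 − 0.001144 = 0.998856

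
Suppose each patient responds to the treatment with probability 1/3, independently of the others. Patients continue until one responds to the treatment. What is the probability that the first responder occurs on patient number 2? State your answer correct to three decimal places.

Geometric (trials to first success), p = 0.333333.
P(Y = 2) = (1−p)^1 · p = 0.66667 · 0.333333 = 0.22222

0.222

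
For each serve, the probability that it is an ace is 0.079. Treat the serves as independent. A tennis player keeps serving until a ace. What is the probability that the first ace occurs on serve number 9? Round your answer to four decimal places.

0.0409

Geometric (trials to first success), p = 0.079.
P(Y = 9) = (1−p)^8 · p = 0.5177 · 0.079 = 0.040898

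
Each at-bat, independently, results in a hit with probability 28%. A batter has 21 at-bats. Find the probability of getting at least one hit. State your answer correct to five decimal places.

P(at least one) = 1 − P(none) = 1 − (1 − 0.28)^21
= 1 − 0.0010092 = 0.9989908

0.99899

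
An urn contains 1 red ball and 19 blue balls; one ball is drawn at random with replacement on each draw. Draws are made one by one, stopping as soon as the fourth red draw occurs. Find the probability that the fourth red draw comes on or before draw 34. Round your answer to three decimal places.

Finishing within 34 draws ⇔ at least 4 successes in the first 34. With X ~ Binomial(34, 0.05), P(Y ≤ 34) = 1 − P(X ≤ 3).
  k=0: C(34,0)·0.05^0·0.95^34 = 0.17482
  k=1: C(34,1)·0.05^1·0.95^33 = 0.31284
  k=2: C(34,2)·0.05^2·0.95^32 = 0.27168
  k=3: C(34,3)·0.05^3·0.95^31 = 0.15252
1 − 0.91187 = 0.08813

0.088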